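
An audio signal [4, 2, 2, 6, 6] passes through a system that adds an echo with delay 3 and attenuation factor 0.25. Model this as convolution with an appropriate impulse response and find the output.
Direct-path + delayed-attenuated-path model → impulse response h = [1, 0, 0, 0.25] (1 at lag 0, 0.25 at lag 3). Output y[n] = x[n] + 0.25·x[n - 3] (with x[n] = 0 outside 0..4): y[0] = 4 + 0.25×0 = 4; y[1] = 2 + 0.25×0 = 2; y[2] = 2 + 0.25×0 = 2; y[3] = 6 + 0.25×4 = 7.0; y[4] = 6 + 0.25×2 = 6.5; y[5] = 0 + 0.25×2 = 0.5; y[6] = 0 + 0.25×6 = 1.5; y[7] = 0 + 0.25×6 = 1.5. So y = [4, 2, 2, 7.0, 6.5, 0.5, 1.5, 1.5]

[4, 2, 2, 7.0, 6.5, 0.5, 1.5, 1.5]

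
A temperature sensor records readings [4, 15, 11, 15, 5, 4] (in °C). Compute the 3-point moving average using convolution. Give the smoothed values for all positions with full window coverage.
3-point moving average kernel = [1, 1, 1]. Apply in 'valid' mode (full window coverage): avg[0] = (4 + 15 + 11) / 3 = 10.0; avg[1] = (15 + 11 + 15) / 3 = 13.67; avg[2] = (11 + 15 + 5) / 3 = 10.33; avg[3] = (15 + 5 + 4) / 3 = 8.0. Smoothed values: [10.0, 13.67, 10.33, 8.0]

[10.0, 13.67, 10.33, 8.0]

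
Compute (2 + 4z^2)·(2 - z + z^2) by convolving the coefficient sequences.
Ascending coefficients: a = [2, 0, 4], b = [2, -1, 1]. c[0] = 2×2 = 4; c[1] = 2×-1 + 0×2 = -2; c[2] = 2×1 + 0×-1 + 4×2 = 10; c[3] = 0×1 + 4×-1 = -4; c[4] = 4×1 = 4. Result coefficients: [4, -2, 10, -4, 4] → 4 - 2z + 10z^2 - 4z^3 + 4z^4

4 - 2z + 10z^2 - 4z^3 + 4z^4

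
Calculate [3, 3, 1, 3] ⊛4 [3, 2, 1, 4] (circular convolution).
Use y[k] = Σ_j x[j]·h[(k-j) mod 4]. y[0] = 3×3 + 3×4 + 1×1 + 3×2 = 28; y[1] = 3×2 + 3×3 + 1×4 + 3×1 = 22; y[2] = 3×1 + 3×2 + 1×3 + 3×4 = 24; y[3] = 3×4 + 3×1 + 1×2 + 3×3 = 26. Result: [28, 22, 24, 26]

[28, 22, 24, 26]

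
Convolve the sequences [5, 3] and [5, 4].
y[0] = 5×5 = 25; y[1] = 5×4 + 3×5 = 35; y[2] = 3×4 = 12

[25, 35, 12]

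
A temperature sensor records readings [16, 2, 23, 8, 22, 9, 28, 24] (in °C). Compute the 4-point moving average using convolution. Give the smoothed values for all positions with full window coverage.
4-point moving average kernel = [1, 1, 1, 1]. Apply in 'valid' mode (full window coverage): avg[0] = (16 + 2 + 23 + 8) / 4 = 12.25; avg[1] = (2 + 23 + 8 + 22) / 4 = 13.75; avg[2] = (23 + 8 + 22 + 9) / 4 = 15.5; avg[3] = (8 + 22 + 9 + 28) / 4 = 16.75; avg[4] = (22 + 9 + 28 + 24) / 4 = 20.75. Smoothed values: [12.25, 13.75, 15.5, 16.75, 20.75]

[12.25, 13.75, 15.5, 16.75, 20.75]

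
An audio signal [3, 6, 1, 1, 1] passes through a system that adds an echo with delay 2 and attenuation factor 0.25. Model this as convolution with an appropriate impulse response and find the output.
Direct-path + delayed-attenuated-path model → impulse response h = [1, 0, 0.25] (1 at lag 0, 0.25 at lag 2). Output y[n] = x[n] + 0.25·x[n - 2] (with x[n] = 0 outside 0..4): y[0] = 3 + 0.25×0 = 3; y[1] = 6 + 0.25×0 = 6; y[2] = 1 + 0.25×3 = 1.75; y[3] = 1 + 0.25×6 = 2.5; y[4] = 1 + 0.25×1 = 1.25; y[5] = 0 + 0.25×1 = 0.25; y[6] = 0 + 0.25×1 = 0.25. So y = [3, 6, 1.75, 2.5, 1.25, 0.25, 0.25]

[3, 6, 1.75, 2.5, 1.25, 0.25, 0.25]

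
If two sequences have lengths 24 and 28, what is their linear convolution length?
Linear/full convolution length: m + n - 1 = 24 + 28 - 1 = 51

51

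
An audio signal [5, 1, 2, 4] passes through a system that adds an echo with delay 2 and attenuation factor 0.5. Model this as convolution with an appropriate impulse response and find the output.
Direct-path + delayed-attenuated-path model → impulse response h = [1, 0, 0.5] (1 at lag 0, 0.5 at lag 2). Output y[n] = x[n] + 0.5·x[n - 2] (with x[n] = 0 outside 0..3): y[0] = 5 + 0.5×0 = 5; y[1] = 1 + 0.5×0 = 1; y[2] = 2 + 0.5×5 = 4.5; y[3] = 4 + 0.5×1 = 4.5; y[4] = 0 + 0.5×2 = 1.0; y[5] = 0 + 0.5×4 = 2.0. So y = [5, 1, 4.5, 4.5, 1.0, 2.0]

[5, 1, 4.5, 4.5, 1.0, 2.0]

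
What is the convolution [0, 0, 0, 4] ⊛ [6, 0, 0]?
y[0] = 0×6 = 0; y[1] = 0×0 + 0×6 = 0; y[2] = 0×0 + 0×0 + 0×6 = 0; y[3] = 0×0 + 0×0 + 4×6 = 24; y[4] = 0×0 + 4×0 = 0; y[5] = 4×0 = 0

[0, 0, 0, 24, 0, 0]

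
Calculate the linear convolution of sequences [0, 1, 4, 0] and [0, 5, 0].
y[0] = 0×0 = 0; y[1] = 0×5 + 1×0 = 0; y[2] = 0×0 + 1×5 + 4×0 = 5; y[3] = 1×0 + 4×5 + 0×0 = 20; y[4] = 4×0 + 0×5 = 0; y[5] = 0×0 = 0

[0, 0, 5, 20, 0, 0]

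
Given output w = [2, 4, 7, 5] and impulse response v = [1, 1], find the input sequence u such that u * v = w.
Deconvolve w=[2, 4, 7, 5] by v=[1, 1]. Since v[0]=1, solve forward: u[0] = w[0] / 1 = 2; u[1] = (w[1] - 2×1) / 1 = 2; u[2] = (w[2] - 2×1) / 1 = 5. So u = [2, 2, 5]. Check by forward convolution: w[0] = 2×1 = 2; w[1] = 2×1 + 2×1 = 4; w[2] = 2×1 + 5×1 = 7; w[3] = 5×1 = 5

[2, 2, 5]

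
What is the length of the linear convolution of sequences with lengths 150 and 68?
Linear/full convolution length: m + n - 1 = 150 + 68 - 1 = 217

217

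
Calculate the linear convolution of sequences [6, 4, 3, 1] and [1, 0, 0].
y[0] = 6×1 = 6; y[1] = 6×0 + 4×1 = 4; y[2] = 6×0 + 4×0 + 3×1 = 3; y[3] = 4×0 + 3×0 + 1×1 = 1; y[4] = 3×0 + 1×0 = 0; y[5] = 1×0 = 0

[6, 4, 3, 1, 0, 0]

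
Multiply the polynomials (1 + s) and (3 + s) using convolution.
Ascending coefficients: a = [1, 1], b = [3, 1]. c[0] = 1×3 = 3; c[1] = 1×1 + 1×3 = 4; c[2] = 1×1 = 1. Result coefficients: [3, 4, 1] → 3 + 4s + s^2

3 + 4s + s^2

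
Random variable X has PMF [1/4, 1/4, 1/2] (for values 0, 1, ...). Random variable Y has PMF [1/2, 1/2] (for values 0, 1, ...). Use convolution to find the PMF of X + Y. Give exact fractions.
P(X+Y=k) = Σ_i P(X=i)·P(Y=k-i) — a convolution of [1/4, 1/4, 1/2] and [1/2, 1/2]. P(X+Y=0) = (1/4)×(1/2) = 1/8; P(X+Y=1) = (1/4)×(1/2) + (1/4)×(1/2) = 1/8 + 1/8 = 1/4; P(X+Y=2) = (1/4)×(1/2) + (1/2)×(1/2) = 1/8 + 1/4 = 3/8; P(X+Y=3) = (1/2)×(1/2) = 1/4. PMF: [1/8, 1/4, 3/8, 1/4] (sums to 1 ✓)

[1/8, 1/4, 3/8, 1/4]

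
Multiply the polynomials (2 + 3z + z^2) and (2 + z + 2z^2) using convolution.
Ascending coefficients: a = [2, 3, 1], b = [2, 1, 2]. c[0] = 2×2 = 4; c[1] = 2×1 + 3×2 = 8; c[2] = 2×2 + 3×1 + 1×2 = 9; c[3] = 3×2 + 1×1 = 7; c[4] = 1×2 = 2. Result coefficients: [4, 8, 9, 7, 2] → 4 + 8z + 9z^2 + 7z^3 + 2z^4

4 + 8z + 9z^2 + 7z^3 + 2z^4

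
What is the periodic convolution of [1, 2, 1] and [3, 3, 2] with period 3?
Use y[k] = Σ_j u[j]·v[(k-j) mod 3]. y[0] = 1×3 + 2×2 + 1×3 = 10; y[1] = 1×3 + 2×3 + 1×2 = 11; y[2] = 1×2 + 2×3 + 1×3 = 11. Result: [10, 11, 11]

[10, 11, 11]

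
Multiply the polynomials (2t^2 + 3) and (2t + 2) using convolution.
Ascending coefficients: a = [3, 0, 2], b = [2, 2]. c[0] = 3×2 = 6; c[1] = 3×2 + 0×2 = 6; c[2] = 0×2 + 2×2 = 4; c[3] = 2×2 = 4. Result coefficients: [6, 6, 4, 4] → 4t^3 + 4t^2 + 6t + 6

4t^3 + 4t^2 + 6t + 6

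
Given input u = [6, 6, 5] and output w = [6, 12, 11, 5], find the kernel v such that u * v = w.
Output length 4 = len(u) + len(v) - 1 ⇒ len(v) = 2. Solve v forward using v[k] = (w[k] - Σ_{i≥1} u[i]·v[k-i]) / u[0]: v[0] = w[0] / u[0] = 6 / 6 = 1; v[1] = (w[1] - 6×1) / u[0] = (12 - 6×1) / 6 = 1. So v = [1, 1]. Forward-check [6, 6, 5] * [1, 1]: w[0] = 6×1 = 6; w[1] = 6×1 + 6×1 = 12; w[2] = 6×1 + 5×1 = 11; w[3] = 5×1 = 5 → [6, 12, 11, 5] ✓

[1, 1]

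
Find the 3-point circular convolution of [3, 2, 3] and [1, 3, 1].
Use y[k] = Σ_j x[j]·h[(k-j) mod 3]. y[0] = 3×1 + 2×1 + 3×3 = 14; y[1] = 3×3 + 2×1 + 3×1 = 14; y[2] = 3×1 + 2×3 + 3×1 = 12. Result: [14, 14, 12]

[14, 14, 12]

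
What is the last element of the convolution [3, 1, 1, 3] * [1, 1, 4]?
Use y[k] = Σ_i a[i]·b[k-i] at k=5. y[5] = 3×4 = 12

12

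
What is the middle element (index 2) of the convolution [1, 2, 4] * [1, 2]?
Use y[k] = Σ_i a[i]·b[k-i] at k=2. y[2] = 2×2 + 4×1 = 8

8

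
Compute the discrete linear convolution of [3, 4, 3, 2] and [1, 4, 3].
y[0] = 3×1 = 3; y[1] = 3×4 + 4×1 = 16; y[2] = 3×3 + 4×4 + 3×1 = 28; y[3] = 4×3 + 3×4 + 2×1 = 26; y[4] = 3×3 + 2×4 = 17; y[5] = 2×3 = 6

[3, 16, 28, 26, 17, 6]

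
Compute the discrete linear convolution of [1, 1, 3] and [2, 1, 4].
y[0] = 1×2 = 2; y[1] = 1×1 + 1×2 = 3; y[2] = 1×4 + 1×1 + 3×2 = 11; y[3] = 1×4 + 3×1 = 7; y[4] = 3×4 = 12

[2, 3, 11, 7, 12]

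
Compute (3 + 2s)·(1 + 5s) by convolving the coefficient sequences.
Ascending coefficients: a = [3, 2], b = [1, 5]. c[0] = 3×1 = 3; c[1] = 3×5 + 2×1 = 17; c[2] = 2×5 = 10. Result coefficients: [3, 17, 10] → 3 + 17s + 10s^2

3 + 17s + 10s^2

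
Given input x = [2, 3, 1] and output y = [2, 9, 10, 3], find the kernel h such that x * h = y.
Output length 4 = len(x) + len(h) - 1 ⇒ len(h) = 2. Solve h forward using h[k] = (y[k] - Σ_{i≥1} x[i]·h[k-i]) / x[0]: h[0] = y[0] / x[0] = 2 / 2 = 1; h[1] = (y[1] - 3×1) / x[0] = (9 - 3×1) / 2 = 3. So h = [1, 3]. Forward-check [2, 3, 1] * [1, 3]: y[0] = 2×1 = 2; y[1] = 2×3 + 3×1 = 9; y[2] = 3×3 + 1×1 = 10; y[3] = 1×3 = 3 → [2, 9, 10, 3] ✓

[1, 3]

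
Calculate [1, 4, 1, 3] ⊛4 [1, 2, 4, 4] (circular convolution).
Use y[k] = Σ_j a[j]·b[(k-j) mod 4]. y[0] = 1×1 + 4×4 + 1×4 + 3×2 = 27; y[1] = 1×2 + 4×1 + 1×4 + 3×4 = 22; y[2] = 1×4 + 4×2 + 1×1 + 3×4 = 25; y[3] = 1×4 + 4×4 + 1×2 + 3×1 = 25. Result: [27, 22, 25, 25]

[27, 22, 25, 25]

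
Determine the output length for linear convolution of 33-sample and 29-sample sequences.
Linear/full convolution length: m + n - 1 = 33 + 29 - 1 = 61

61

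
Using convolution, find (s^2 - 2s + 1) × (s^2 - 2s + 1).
Ascending coefficients: a = [1, -2, 1], b = [1, -2, 1]. c[0] = 1×1 = 1; c[1] = 1×-2 + -2×1 = -4; c[2] = 1×1 + -2×-2 + 1×1 = 6; c[3] = -2×1 + 1×-2 = -4; c[4] = 1×1 = 1. Result coefficients: [1, -4, 6, -4, 1] → s^4 - 4s^3 + 6s^2 - 4s + 1

s^4 - 4s^3 + 6s^2 - 4s + 1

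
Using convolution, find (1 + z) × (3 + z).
Ascending coefficients: a = [1, 1], b = [3, 1]. c[0] = 1×3 = 3; c[1] = 1×1 + 1×3 = 4; c[2] = 1×1 = 1. Result coefficients: [3, 4, 1] → 3 + 4z + z^2

3 + 4z + z^2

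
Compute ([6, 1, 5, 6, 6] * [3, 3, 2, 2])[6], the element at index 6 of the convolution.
Use y[k] = Σ_i a[i]·b[k-i] at k=6. y[6] = 6×2 + 6×2 = 24

24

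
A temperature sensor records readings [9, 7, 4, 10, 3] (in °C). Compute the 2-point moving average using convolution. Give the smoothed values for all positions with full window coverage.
2-point moving average kernel = [1, 1]. Apply in 'valid' mode (full window coverage): avg[0] = (9 + 7) / 2 = 8.0; avg[1] = (7 + 4) / 2 = 5.5; avg[2] = (4 + 10) / 2 = 7.0; avg[3] = (10 + 3) / 2 = 6.5. Smoothed values: [8.0, 5.5, 7.0, 6.5]

[8.0, 5.5, 7.0, 6.5]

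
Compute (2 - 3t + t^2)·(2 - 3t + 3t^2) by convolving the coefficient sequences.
Ascending coefficients: a = [2, -3, 1], b = [2, -3, 3]. c[0] = 2×2 = 4; c[1] = 2×-3 + -3×2 = -12; c[2] = 2×3 + -3×-3 + 1×2 = 17; c[3] = -3×3 + 1×-3 = -12; c[4] = 1×3 = 3. Result coefficients: [4, -12, 17, -12, 3] → 4 - 12t + 17t^2 - 12t^3 + 3t^4

4 - 12t + 17t^2 - 12t^3 + 3t^4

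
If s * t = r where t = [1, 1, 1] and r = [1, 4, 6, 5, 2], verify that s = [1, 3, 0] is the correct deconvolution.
Forward-compute [1, 3, 0] * [1, 1, 1]: r[0] = 1×1 = 1; r[1] = 1×1 + 3×1 = 4; r[2] = 1×1 + 3×1 + 0×1 = 4; r[3] = 3×1 + 0×1 = 3; r[4] = 0×1 = 0 → [1, 4, 4, 3, 0]. Does not match given r = [1, 4, 6, 5, 2].

Not verified. [1, 3, 0] * [1, 1, 1] = [1, 4, 4, 3, 0], which differs from [1, 4, 6, 5, 2] at index 2.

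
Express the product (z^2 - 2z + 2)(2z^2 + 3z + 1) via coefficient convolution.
Ascending coefficients: a = [2, -2, 1], b = [1, 3, 2]. c[0] = 2×1 = 2; c[1] = 2×3 + -2×1 = 4; c[2] = 2×2 + -2×3 + 1×1 = -1; c[3] = -2×2 + 1×3 = -1; c[4] = 1×2 = 2. Result coefficients: [2, 4, -1, -1, 2] → 2z^4 - z^3 - z^2 + 4z + 2

2z^4 - z^3 - z^2 + 4z + 2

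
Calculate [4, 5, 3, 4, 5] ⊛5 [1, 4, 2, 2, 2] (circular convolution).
Use y[k] = Σ_j u[j]·v[(k-j) mod 5]. y[0] = 4×1 + 5×2 + 3×2 + 4×2 + 5×4 = 48; y[1] = 4×4 + 5×1 + 3×2 + 4×2 + 5×2 = 45; y[2] = 4×2 + 5×4 + 3×1 + 4×2 + 5×2 = 49; y[3] = 4×2 + 5×2 + 3×4 + 4×1 + 5×2 = 44; y[4] = 4×2 + 5×2 + 3×2 + 4×4 + 5×1 = 45. Result: [48, 45, 49, 44, 45]

[48, 45, 49, 44, 45]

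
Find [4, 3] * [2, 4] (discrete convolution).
y[0] = 4×2 = 8; y[1] = 4×4 + 3×2 = 22; y[2] = 3×4 = 12

[8, 22, 12]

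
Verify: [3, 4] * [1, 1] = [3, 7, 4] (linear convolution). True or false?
Recompute linear convolution of [3, 4] and [1, 1]: y[0] = 3×1 = 3; y[1] = 3×1 + 4×1 = 7; y[2] = 4×1 = 4 → [3, 7, 4]. Given [3, 7, 4] matches, so answer: Yes

Yes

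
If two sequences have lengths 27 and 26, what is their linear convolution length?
Linear/full convolution length: m + n - 1 = 27 + 26 - 1 = 52

52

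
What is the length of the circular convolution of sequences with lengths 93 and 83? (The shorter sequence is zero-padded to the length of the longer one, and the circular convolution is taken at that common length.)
Circular convolution (zero-padding the shorter input) has length max(m, n) = max(93, 83) = 93

93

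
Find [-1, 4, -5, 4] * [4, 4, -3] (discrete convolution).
y[0] = -1×4 = -4; y[1] = -1×4 + 4×4 = 12; y[2] = -1×-3 + 4×4 + -5×4 = -1; y[3] = 4×-3 + -5×4 + 4×4 = -16; y[4] = -5×-3 + 4×4 = 31; y[5] = 4×-3 = -12

[-4, 12, -1, -16, 31, -12]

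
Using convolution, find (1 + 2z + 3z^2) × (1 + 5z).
Ascending coefficients: a = [1, 2, 3], b = [1, 5]. c[0] = 1×1 = 1; c[1] = 1×5 + 2×1 = 7; c[2] = 2×5 + 3×1 = 13; c[3] = 3×5 = 15. Result coefficients: [1, 7, 13, 15] → 1 + 7z + 13z^2 + 15z^3

1 + 7z + 13z^2 + 15z^3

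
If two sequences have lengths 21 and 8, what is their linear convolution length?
Linear/full convolution length: m + n - 1 = 21 + 8 - 1 = 28

28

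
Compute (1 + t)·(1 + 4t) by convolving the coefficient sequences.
Ascending coefficients: a = [1, 1], b = [1, 4]. c[0] = 1×1 = 1; c[1] = 1×4 + 1×1 = 5; c[2] = 1×4 = 4. Result coefficients: [1, 5, 4] → 1 + 5t + 4t^2

1 + 5t + 4t^2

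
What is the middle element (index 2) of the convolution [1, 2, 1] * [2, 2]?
Use y[k] = Σ_i a[i]·b[k-i] at k=2. y[2] = 2×2 + 1×2 = 6

6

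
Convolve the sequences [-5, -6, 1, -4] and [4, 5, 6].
y[0] = -5×4 = -20; y[1] = -5×5 + -6×4 = -49; y[2] = -5×6 + -6×5 + 1×4 = -56; y[3] = -6×6 + 1×5 + -4×4 = -47; y[4] = 1×6 + -4×5 = -14; y[5] = -4×6 = -24

[-20, -49, -56, -47, -14, -24]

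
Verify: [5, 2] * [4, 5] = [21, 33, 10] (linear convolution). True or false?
Recompute linear convolution of [5, 2] and [4, 5]: y[0] = 5×4 = 20; y[1] = 5×5 + 2×4 = 33; y[2] = 2×5 = 10 → [20, 33, 10]. Compare to given [21, 33, 10]: they differ at index 0: given 21, correct 20, so answer: No

No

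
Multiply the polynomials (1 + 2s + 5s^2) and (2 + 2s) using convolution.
Ascending coefficients: a = [1, 2, 5], b = [2, 2]. c[0] = 1×2 = 2; c[1] = 1×2 + 2×2 = 6; c[2] = 2×2 + 5×2 = 14; c[3] = 5×2 = 10. Result coefficients: [2, 6, 14, 10] → 2 + 6s + 14s^2 + 10s^3

2 + 6s + 14s^2 + 10s^3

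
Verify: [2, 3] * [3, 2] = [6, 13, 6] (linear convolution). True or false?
Recompute linear convolution of [2, 3] and [3, 2]: y[0] = 2×3 = 6; y[1] = 2×2 + 3×3 = 13; y[2] = 3×2 = 6 → [6, 13, 6]. Given [6, 13, 6] matches, so answer: Yes

Yes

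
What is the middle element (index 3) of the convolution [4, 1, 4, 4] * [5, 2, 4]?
Use y[k] = Σ_i a[i]·b[k-i] at k=3. y[3] = 1×4 + 4×2 + 4×5 = 32

32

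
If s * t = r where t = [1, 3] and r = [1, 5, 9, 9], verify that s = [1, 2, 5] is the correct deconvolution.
Forward-compute [1, 2, 5] * [1, 3]: r[0] = 1×1 = 1; r[1] = 1×3 + 2×1 = 5; r[2] = 2×3 + 5×1 = 11; r[3] = 5×3 = 15 → [1, 5, 11, 15]. Does not match given r = [1, 5, 9, 9].

Not verified. [1, 2, 5] * [1, 3] = [1, 5, 11, 15], which differs from [1, 5, 9, 9] at index 2.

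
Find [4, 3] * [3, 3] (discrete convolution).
y[0] = 4×3 = 12; y[1] = 4×3 + 3×3 = 21; y[2] = 3×3 = 9

[12, 21, 9]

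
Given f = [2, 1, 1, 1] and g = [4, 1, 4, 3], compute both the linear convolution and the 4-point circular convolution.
Linear: y_lin[0] = 2×4 = 8; y_lin[1] = 2×1 + 1×4 = 6; y_lin[2] = 2×4 + 1×1 + 1×4 = 13; y_lin[3] = 2×3 + 1×4 + 1×1 + 1×4 = 15; y_lin[4] = 1×3 + 1×4 + 1×1 = 8; y_lin[5] = 1×3 + 1×4 = 7; y_lin[6] = 1×3 = 3 → [8, 6, 13, 15, 8, 7, 3]. Circular (length 4): y[0] = 2×4 + 1×3 + 1×4 + 1×1 = 16; y[1] = 2×1 + 1×4 + 1×3 + 1×4 = 13; y[2] = 2×4 + 1×1 + 1×4 + 1×3 = 16; y[3] = 2×3 + 1×4 + 1×1 + 1×4 = 15 → [16, 13, 16, 15]

Linear: [8, 6, 13, 15, 8, 7, 3], Circular: [16, 13, 16, 15]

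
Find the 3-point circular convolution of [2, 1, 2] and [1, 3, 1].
Use y[k] = Σ_j f[j]·g[(k-j) mod 3]. y[0] = 2×1 + 1×1 + 2×3 = 9; y[1] = 2×3 + 1×1 + 2×1 = 9; y[2] = 2×1 + 1×3 + 2×1 = 7. Result: [9, 9, 7]

[9, 9, 7]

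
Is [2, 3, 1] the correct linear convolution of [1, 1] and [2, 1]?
Recompute linear convolution of [1, 1] and [2, 1]: y[0] = 1×2 = 2; y[1] = 1×1 + 1×2 = 3; y[2] = 1×1 = 1 → [2, 3, 1]. Given [2, 3, 1] matches, so answer: Yes

Yes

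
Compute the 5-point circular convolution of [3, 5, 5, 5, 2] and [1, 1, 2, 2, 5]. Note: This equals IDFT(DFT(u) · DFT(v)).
Either evaluate y[k] = Σ_j u[j]·v[(k-j) mod 5] directly, or use IDFT(DFT(u) · DFT(v)). y[0] = 3×1 + 5×5 + 5×2 + 5×2 + 2×1 = 50; y[1] = 3×1 + 5×1 + 5×5 + 5×2 + 2×2 = 47; y[2] = 3×2 + 5×1 + 5×1 + 5×5 + 2×2 = 45; y[3] = 3×2 + 5×2 + 5×1 + 5×1 + 2×5 = 36; y[4] = 3×5 + 5×2 + 5×2 + 5×1 + 2×1 = 42. Result: [50, 47, 45, 36, 42]

[50, 47, 45, 36, 42]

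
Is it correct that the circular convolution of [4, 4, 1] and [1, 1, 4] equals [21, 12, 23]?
Recompute circular convolution of [4, 4, 1] and [1, 1, 4]: y[0] = 4×1 + 4×4 + 1×1 = 21; y[1] = 4×1 + 4×1 + 1×4 = 12; y[2] = 4×4 + 4×1 + 1×1 = 21 → [21, 12, 21]. Compare to given [21, 12, 23]: they differ at index 2: given 23, correct 21, so answer: No

No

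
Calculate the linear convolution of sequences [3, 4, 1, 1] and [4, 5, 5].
y[0] = 3×4 = 12; y[1] = 3×5 + 4×4 = 31; y[2] = 3×5 + 4×5 + 1×4 = 39; y[3] = 4×5 + 1×5 + 1×4 = 29; y[4] = 1×5 + 1×5 = 10; y[5] = 1×5 = 5

[12, 31, 39, 29, 10, 5]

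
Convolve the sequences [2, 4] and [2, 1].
y[0] = 2×2 = 4; y[1] = 2×1 + 4×2 = 10; y[2] = 4×1 = 4

[4, 10, 4]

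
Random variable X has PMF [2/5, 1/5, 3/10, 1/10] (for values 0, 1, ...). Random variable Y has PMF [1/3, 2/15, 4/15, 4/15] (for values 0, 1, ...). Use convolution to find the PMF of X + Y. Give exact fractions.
P(X+Y=k) = Σ_i P(X=i)·P(Y=k-i) — a convolution of [2/5, 1/5, 3/10, 1/10] and [1/3, 2/15, 4/15, 4/15]. P(X+Y=0) = (2/5)×(1/3) = 2/15; P(X+Y=1) = (2/5)×(2/15) + (1/5)×(1/3) = 4/75 + 1/15 = 3/25; P(X+Y=2) = (2/5)×(4/15) + (1/5)×(2/15) + (3/10)×(1/3) = 8/75 + 2/75 + 1/10 = 7/30; P(X+Y=3) = (2/5)×(4/15) + (1/5)×(4/15) + (3/10)×(2/15) + (1/10)×(1/3) = 8/75 + 4/75 + 1/25 + 1/30 = 7/30; P(X+Y=4) = (1/5)×(4/15) + (3/10)×(4/15) + (1/10)×(2/15) = 4/75 + 2/25 + 1/75 = 11/75; P(X+Y=5) = (3/10)×(4/15) + (1/10)×(4/15) = 2/25 + 2/75 = 8/75; P(X+Y=6) = (1/10)×(4/15) = 2/75. PMF: [2/15, 3/25, 7/30, 7/30, 11/75, 8/75, 2/75] (sums to 1 ✓)

[2/15, 3/25, 7/30, 7/30, 11/75, 8/75, 2/75]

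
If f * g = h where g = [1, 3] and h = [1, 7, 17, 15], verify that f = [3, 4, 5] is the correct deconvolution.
Forward-compute [3, 4, 5] * [1, 3]: h[0] = 3×1 = 3; h[1] = 3×3 + 4×1 = 13; h[2] = 4×3 + 5×1 = 17; h[3] = 5×3 = 15 → [3, 13, 17, 15]. Does not match given h = [1, 7, 17, 15].

Not verified. [3, 4, 5] * [1, 3] = [3, 13, 17, 15], which differs from [1, 7, 17, 15] at index 0.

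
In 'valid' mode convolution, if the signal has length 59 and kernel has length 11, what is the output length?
'Valid' mode counts only positions where the kernel fully overlaps the signal: m - n + 1 = 59 - 11 + 1 = 49

49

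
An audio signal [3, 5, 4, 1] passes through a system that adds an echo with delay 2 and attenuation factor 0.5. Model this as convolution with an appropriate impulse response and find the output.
Direct-path + delayed-attenuated-path model → impulse response h = [1, 0, 0.5] (1 at lag 0, 0.5 at lag 2). Output y[n] = x[n] + 0.5·x[n - 2] (with x[n] = 0 outside 0..3): y[0] = 3 + 0.5×0 = 3; y[1] = 5 + 0.5×0 = 5; y[2] = 4 + 0.5×3 = 5.5; y[3] = 1 + 0.5×5 = 3.5; y[4] = 0 + 0.5×4 = 2.0; y[5] = 0 + 0.5×1 = 0.5. So y = [3, 5, 5.5, 3.5, 2.0, 0.5]

[3, 5, 5.5, 3.5, 2.0, 0.5]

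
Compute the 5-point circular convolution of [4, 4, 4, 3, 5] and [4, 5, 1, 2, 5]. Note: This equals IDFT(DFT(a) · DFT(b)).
Either evaluate y[k] = Σ_j a[j]·b[(k-j) mod 5] directly, or use IDFT(DFT(a) · DFT(b)). y[0] = 4×4 + 4×5 + 4×2 + 3×1 + 5×5 = 72; y[1] = 4×5 + 4×4 + 4×5 + 3×2 + 5×1 = 67; y[2] = 4×1 + 4×5 + 4×4 + 3×5 + 5×2 = 65; y[3] = 4×2 + 4×1 + 4×5 + 3×4 + 5×5 = 69; y[4] = 4×5 + 4×2 + 4×1 + 3×5 + 5×4 = 67. Result: [72, 67, 65, 69, 67]

[72, 67, 65, 69, 67]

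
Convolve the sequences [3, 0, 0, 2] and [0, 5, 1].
y[0] = 3×0 = 0; y[1] = 3×5 + 0×0 = 15; y[2] = 3×1 + 0×5 + 0×0 = 3; y[3] = 0×1 + 0×5 + 2×0 = 0; y[4] = 0×1 + 2×5 = 10; y[5] = 2×1 = 2

[0, 15, 3, 0, 10, 2]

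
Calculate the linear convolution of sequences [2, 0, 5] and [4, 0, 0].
y[0] = 2×4 = 8; y[1] = 2×0 + 0×4 = 0; y[2] = 2×0 + 0×0 + 5×4 = 20; y[3] = 0×0 + 5×0 = 0; y[4] = 5×0 = 0

[8, 0, 20, 0, 0]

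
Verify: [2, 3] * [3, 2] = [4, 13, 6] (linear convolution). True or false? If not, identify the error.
Recompute linear convolution of [2, 3] and [3, 2]: y[0] = 2×3 = 6; y[1] = 2×2 + 3×3 = 13; y[2] = 3×2 = 6 → [6, 13, 6]. Compare to given [4, 13, 6]: they differ at index 0: given 4, correct 6, so answer: No

No. Error at index 0: given 4, correct 6.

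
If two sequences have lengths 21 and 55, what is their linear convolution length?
Linear/full convolution length: m + n - 1 = 21 + 55 - 1 = 75

75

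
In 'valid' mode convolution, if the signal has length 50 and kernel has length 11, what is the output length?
'Valid' mode counts only positions where the kernel fully overlaps the signal: m - n + 1 = 50 - 11 + 1 = 40

40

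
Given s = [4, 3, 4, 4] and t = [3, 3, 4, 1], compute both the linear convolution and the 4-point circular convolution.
Linear: y_lin[0] = 4×3 = 12; y_lin[1] = 4×3 + 3×3 = 21; y_lin[2] = 4×4 + 3×3 + 4×3 = 37; y_lin[3] = 4×1 + 3×4 + 4×3 + 4×3 = 40; y_lin[4] = 3×1 + 4×4 + 4×3 = 31; y_lin[5] = 4×1 + 4×4 = 20; y_lin[6] = 4×1 = 4 → [12, 21, 37, 40, 31, 20, 4]. Circular (length 4): y[0] = 4×3 + 3×1 + 4×4 + 4×3 = 43; y[1] = 4×3 + 3×3 + 4×1 + 4×4 = 41; y[2] = 4×4 + 3×3 + 4×3 + 4×1 = 41; y[3] = 4×1 + 3×4 + 4×3 + 4×3 = 40 → [43, 41, 41, 40]

Linear: [12, 21, 37, 40, 31, 20, 4], Circular: [43, 41, 41, 40]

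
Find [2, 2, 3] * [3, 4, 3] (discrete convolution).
y[0] = 2×3 = 6; y[1] = 2×4 + 2×3 = 14; y[2] = 2×3 + 2×4 + 3×3 = 23; y[3] = 2×3 + 3×4 = 18; y[4] = 3×3 = 9

[6, 14, 23, 18, 9]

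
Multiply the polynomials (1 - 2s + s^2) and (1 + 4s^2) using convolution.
Ascending coefficients: a = [1, -2, 1], b = [1, 0, 4]. c[0] = 1×1 = 1; c[1] = 1×0 + -2×1 = -2; c[2] = 1×4 + -2×0 + 1×1 = 5; c[3] = -2×4 + 1×0 = -8; c[4] = 1×4 = 4. Result coefficients: [1, -2, 5, -8, 4] → 1 - 2s + 5s^2 - 8s^3 + 4s^4

1 - 2s + 5s^2 - 8s^3 + 4s^4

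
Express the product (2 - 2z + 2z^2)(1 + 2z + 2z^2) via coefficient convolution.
Ascending coefficients: a = [2, -2, 2], b = [1, 2, 2]. c[0] = 2×1 = 2; c[1] = 2×2 + -2×1 = 2; c[2] = 2×2 + -2×2 + 2×1 = 2; c[3] = -2×2 + 2×2 = 0; c[4] = 2×2 = 4. Result coefficients: [2, 2, 2, 0, 4] → 2 + 2z + 2z^2 + 4z^4

2 + 2z + 2z^2 + 4z^4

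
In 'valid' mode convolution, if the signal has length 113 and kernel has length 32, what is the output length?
'Valid' mode counts only positions where the kernel fully overlaps the signal: m - n + 1 = 113 - 32 + 1 = 82

82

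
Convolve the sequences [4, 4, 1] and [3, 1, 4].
y[0] = 4×3 = 12; y[1] = 4×1 + 4×3 = 16; y[2] = 4×4 + 4×1 + 1×3 = 23; y[3] = 4×4 + 1×1 = 17; y[4] = 1×4 = 4

[12, 16, 23, 17, 4]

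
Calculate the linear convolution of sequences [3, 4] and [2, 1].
y[0] = 3×2 = 6; y[1] = 3×1 + 4×2 = 11; y[2] = 4×1 = 4

[6, 11, 4]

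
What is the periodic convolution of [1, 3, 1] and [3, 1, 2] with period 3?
Use y[k] = Σ_j f[j]·g[(k-j) mod 3]. y[0] = 1×3 + 3×2 + 1×1 = 10; y[1] = 1×1 + 3×3 + 1×2 = 12; y[2] = 1×2 + 3×1 + 1×3 = 8. Result: [10, 12, 8]

[10, 12, 8]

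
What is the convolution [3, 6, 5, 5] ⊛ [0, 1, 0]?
y[0] = 3×0 = 0; y[1] = 3×1 + 6×0 = 3; y[2] = 3×0 + 6×1 + 5×0 = 6; y[3] = 6×0 + 5×1 + 5×0 = 5; y[4] = 5×0 + 5×1 = 5; y[5] = 5×0 = 0

[0, 3, 6, 5, 5, 0]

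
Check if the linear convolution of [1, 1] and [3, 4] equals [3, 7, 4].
Recompute linear convolution of [1, 1] and [3, 4]: y[0] = 1×3 = 3; y[1] = 1×4 + 1×3 = 7; y[2] = 1×4 = 4 → [3, 7, 4]. Given [3, 7, 4] matches, so answer: Yes

Yes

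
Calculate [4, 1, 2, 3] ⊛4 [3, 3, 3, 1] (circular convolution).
Use y[k] = Σ_j f[j]·g[(k-j) mod 4]. y[0] = 4×3 + 1×1 + 2×3 + 3×3 = 28; y[1] = 4×3 + 1×3 + 2×1 + 3×3 = 26; y[2] = 4×3 + 1×3 + 2×3 + 3×1 = 24; y[3] = 4×1 + 1×3 + 2×3 + 3×3 = 22. Result: [28, 26, 24, 22]

[28, 26, 24, 22]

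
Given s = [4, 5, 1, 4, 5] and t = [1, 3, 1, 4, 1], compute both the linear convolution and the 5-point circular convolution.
Linear: y_lin[0] = 4×1 = 4; y_lin[1] = 4×3 + 5×1 = 17; y_lin[2] = 4×1 + 5×3 + 1×1 = 20; y_lin[3] = 4×4 + 5×1 + 1×3 + 4×1 = 28; y_lin[4] = 4×1 + 5×4 + 1×1 + 4×3 + 5×1 = 42; y_lin[5] = 5×1 + 1×4 + 4×1 + 5×3 = 28; y_lin[6] = 1×1 + 4×4 + 5×1 = 22; y_lin[7] = 4×1 + 5×4 = 24; y_lin[8] = 5×1 = 5 → [4, 17, 20, 28, 42, 28, 22, 24, 5]. Circular (length 5): y[0] = 4×1 + 5×1 + 1×4 + 4×1 + 5×3 = 32; y[1] = 4×3 + 5×1 + 1×1 + 4×4 + 5×1 = 39; y[2] = 4×1 + 5×3 + 1×1 + 4×1 + 5×4 = 44; y[3] = 4×4 + 5×1 + 1×3 + 4×1 + 5×1 = 33; y[4] = 4×1 + 5×4 + 1×1 + 4×3 + 5×1 = 42 → [32, 39, 44, 33, 42]

Linear: [4, 17, 20, 28, 42, 28, 22, 24, 5], Circular: [32, 39, 44, 33, 42]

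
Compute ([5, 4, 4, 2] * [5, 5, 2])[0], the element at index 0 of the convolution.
Use y[k] = Σ_i a[i]·b[k-i] at k=0. y[0] = 5×5 = 25

25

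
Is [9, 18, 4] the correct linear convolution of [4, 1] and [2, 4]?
Recompute linear convolution of [4, 1] and [2, 4]: y[0] = 4×2 = 8; y[1] = 4×4 + 1×2 = 18; y[2] = 1×4 = 4 → [8, 18, 4]. Compare to given [9, 18, 4]: they differ at index 0: given 9, correct 8, so answer: No

No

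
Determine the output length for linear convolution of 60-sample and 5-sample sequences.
Linear/full convolution length: m + n - 1 = 60 + 5 - 1 = 64

64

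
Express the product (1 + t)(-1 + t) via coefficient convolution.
Ascending coefficients: a = [1, 1], b = [-1, 1]. c[0] = 1×-1 = -1; c[1] = 1×1 + 1×-1 = 0; c[2] = 1×1 = 1. Result coefficients: [-1, 0, 1] → -1 + t^2

-1 + t^2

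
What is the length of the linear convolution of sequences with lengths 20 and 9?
Linear/full convolution length: m + n - 1 = 20 + 9 - 1 = 28

28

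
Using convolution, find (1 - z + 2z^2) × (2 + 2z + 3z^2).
Ascending coefficients: a = [1, -1, 2], b = [2, 2, 3]. c[0] = 1×2 = 2; c[1] = 1×2 + -1×2 = 0; c[2] = 1×3 + -1×2 + 2×2 = 5; c[3] = -1×3 + 2×2 = 1; c[4] = 2×3 = 6. Result coefficients: [2, 0, 5, 1, 6] → 2 + 5z^2 + z^3 + 6z^4

2 + 5z^2 + z^3 + 6z^4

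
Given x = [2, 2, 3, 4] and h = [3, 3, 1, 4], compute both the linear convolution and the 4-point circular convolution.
Linear: y_lin[0] = 2×3 = 6; y_lin[1] = 2×3 + 2×3 = 12; y_lin[2] = 2×1 + 2×3 + 3×3 = 17; y_lin[3] = 2×4 + 2×1 + 3×3 + 4×3 = 31; y_lin[4] = 2×4 + 3×1 + 4×3 = 23; y_lin[5] = 3×4 + 4×1 = 16; y_lin[6] = 4×4 = 16 → [6, 12, 17, 31, 23, 16, 16]. Circular (length 4): y[0] = 2×3 + 2×4 + 3×1 + 4×3 = 29; y[1] = 2×3 + 2×3 + 3×4 + 4×1 = 28; y[2] = 2×1 + 2×3 + 3×3 + 4×4 = 33; y[3] = 2×4 + 2×1 + 3×3 + 4×3 = 31 → [29, 28, 33, 31]

Linear: [6, 12, 17, 31, 23, 16, 16], Circular: [29, 28, 33, 31]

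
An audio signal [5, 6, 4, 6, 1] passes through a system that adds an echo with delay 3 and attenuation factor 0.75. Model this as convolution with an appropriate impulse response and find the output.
Direct-path + delayed-attenuated-path model → impulse response h = [1, 0, 0, 0.75] (1 at lag 0, 0.75 at lag 3). Output y[n] = x[n] + 0.75·x[n - 3] (with x[n] = 0 outside 0..4): y[0] = 5 + 0.75×0 = 5; y[1] = 6 + 0.75×0 = 6; y[2] = 4 + 0.75×0 = 4; y[3] = 6 + 0.75×5 = 9.75; y[4] = 1 + 0.75×6 = 5.5; y[5] = 0 + 0.75×4 = 3.0; y[6] = 0 + 0.75×6 = 4.5; y[7] = 0 + 0.75×1 = 0.75. So y = [5, 6, 4, 9.75, 5.5, 3.0, 4.5, 0.75]

[5, 6, 4, 9.75, 5.5, 3.0, 4.5, 0.75]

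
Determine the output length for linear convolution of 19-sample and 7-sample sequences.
Linear/full convolution length: m + n - 1 = 19 + 7 - 1 = 25

25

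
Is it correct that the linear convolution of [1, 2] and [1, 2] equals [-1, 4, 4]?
Recompute linear convolution of [1, 2] and [1, 2]: y[0] = 1×1 = 1; y[1] = 1×2 + 2×1 = 4; y[2] = 2×2 = 4 → [1, 4, 4]. Compare to given [-1, 4, 4]: they differ at index 0: given -1, correct 1, so answer: No

No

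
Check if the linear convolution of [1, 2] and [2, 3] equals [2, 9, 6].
Recompute linear convolution of [1, 2] and [2, 3]: y[0] = 1×2 = 2; y[1] = 1×3 + 2×2 = 7; y[2] = 2×3 = 6 → [2, 7, 6]. Compare to given [2, 9, 6]: they differ at index 1: given 9, correct 7, so answer: No

No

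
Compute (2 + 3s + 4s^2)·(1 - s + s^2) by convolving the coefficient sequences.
Ascending coefficients: a = [2, 3, 4], b = [1, -1, 1]. c[0] = 2×1 = 2; c[1] = 2×-1 + 3×1 = 1; c[2] = 2×1 + 3×-1 + 4×1 = 3; c[3] = 3×1 + 4×-1 = -1; c[4] = 4×1 = 4. Result coefficients: [2, 1, 3, -1, 4] → 2 + s + 3s^2 - s^3 + 4s^4

2 + s + 3s^2 - s^3 + 4s^4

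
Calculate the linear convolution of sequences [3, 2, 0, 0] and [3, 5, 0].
y[0] = 3×3 = 9; y[1] = 3×5 + 2×3 = 21; y[2] = 3×0 + 2×5 + 0×3 = 10; y[3] = 2×0 + 0×5 + 0×3 = 0; y[4] = 0×0 + 0×5 = 0; y[5] = 0×0 = 0

[9, 21, 10, 0, 0, 0]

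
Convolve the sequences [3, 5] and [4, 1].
y[0] = 3×4 = 12; y[1] = 3×1 + 5×4 = 23; y[2] = 5×1 = 5

[12, 23, 5]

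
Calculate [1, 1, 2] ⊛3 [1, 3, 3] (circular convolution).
Use y[k] = Σ_j a[j]·b[(k-j) mod 3]. y[0] = 1×1 + 1×3 + 2×3 = 10; y[1] = 1×3 + 1×1 + 2×3 = 10; y[2] = 1×3 + 1×3 + 2×1 = 8. Result: [10, 10, 8]

[10, 10, 8]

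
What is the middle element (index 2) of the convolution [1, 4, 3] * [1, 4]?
Use y[k] = Σ_i a[i]·b[k-i] at k=2. y[2] = 4×4 + 3×1 = 19

19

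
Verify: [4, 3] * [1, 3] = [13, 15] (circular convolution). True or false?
Recompute circular convolution of [4, 3] and [1, 3]: y[0] = 4×1 + 3×3 = 13; y[1] = 4×3 + 3×1 = 15 → [13, 15]. Given [13, 15] matches, so answer: Yes

Yes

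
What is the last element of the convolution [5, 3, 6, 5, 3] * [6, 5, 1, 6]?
Use y[k] = Σ_i a[i]·b[k-i] at k=7. y[7] = 3×6 = 18

18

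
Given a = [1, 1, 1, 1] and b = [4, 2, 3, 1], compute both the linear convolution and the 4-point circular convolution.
Linear: y_lin[0] = 1×4 = 4; y_lin[1] = 1×2 + 1×4 = 6; y_lin[2] = 1×3 + 1×2 + 1×4 = 9; y_lin[3] = 1×1 + 1×3 + 1×2 + 1×4 = 10; y_lin[4] = 1×1 + 1×3 + 1×2 = 6; y_lin[5] = 1×1 + 1×3 = 4; y_lin[6] = 1×1 = 1 → [4, 6, 9, 10, 6, 4, 1]. Circular (length 4): y[0] = 1×4 + 1×1 + 1×3 + 1×2 = 10; y[1] = 1×2 + 1×4 + 1×1 + 1×3 = 10; y[2] = 1×3 + 1×2 + 1×4 + 1×1 = 10; y[3] = 1×1 + 1×3 + 1×2 + 1×4 = 10 → [10, 10, 10, 10]

Linear: [4, 6, 9, 10, 6, 4, 1], Circular: [10, 10, 10, 10]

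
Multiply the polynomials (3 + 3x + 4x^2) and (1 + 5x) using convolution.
Ascending coefficients: a = [3, 3, 4], b = [1, 5]. c[0] = 3×1 = 3; c[1] = 3×5 + 3×1 = 18; c[2] = 3×5 + 4×1 = 19; c[3] = 4×5 = 20. Result coefficients: [3, 18, 19, 20] → 3 + 18x + 19x^2 + 20x^3

3 + 18x + 19x^2 + 20x^3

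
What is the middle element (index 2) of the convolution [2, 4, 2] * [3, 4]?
Use y[k] = Σ_i a[i]·b[k-i] at k=2. y[2] = 4×4 + 2×3 = 22

22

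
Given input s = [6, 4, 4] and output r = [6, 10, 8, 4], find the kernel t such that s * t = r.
Output length 4 = len(s) + len(t) - 1 ⇒ len(t) = 2. Solve t forward using t[k] = (r[k] - Σ_{i≥1} s[i]·t[k-i]) / s[0]: t[0] = r[0] / s[0] = 6 / 6 = 1; t[1] = (r[1] - 4×1) / s[0] = (10 - 4×1) / 6 = 1. So t = [1, 1]. Forward-check [6, 4, 4] * [1, 1]: r[0] = 6×1 = 6; r[1] = 6×1 + 4×1 = 10; r[2] = 4×1 + 4×1 = 8; r[3] = 4×1 = 4 → [6, 10, 8, 4] ✓

[1, 1]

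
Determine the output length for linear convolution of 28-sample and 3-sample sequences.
Linear/full convolution length: m + n - 1 = 28 + 3 - 1 = 30

30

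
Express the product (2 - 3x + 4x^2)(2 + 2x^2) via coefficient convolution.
Ascending coefficients: a = [2, -3, 4], b = [2, 0, 2]. c[0] = 2×2 = 4; c[1] = 2×0 + -3×2 = -6; c[2] = 2×2 + -3×0 + 4×2 = 12; c[3] = -3×2 + 4×0 = -6; c[4] = 4×2 = 8. Result coefficients: [4, -6, 12, -6, 8] → 4 - 6x + 12x^2 - 6x^3 + 8x^4

4 - 6x + 12x^2 - 6x^3 + 8x^4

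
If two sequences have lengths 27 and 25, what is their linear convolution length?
Linear/full convolution length: m + n - 1 = 27 + 25 - 1 = 51

51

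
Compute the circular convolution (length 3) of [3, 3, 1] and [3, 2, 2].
Use y[k] = Σ_j s[j]·t[(k-j) mod 3]. y[0] = 3×3 + 3×2 + 1×2 = 17; y[1] = 3×2 + 3×3 + 1×2 = 17; y[2] = 3×2 + 3×2 + 1×3 = 15. Result: [17, 17, 15]

[17, 17, 15]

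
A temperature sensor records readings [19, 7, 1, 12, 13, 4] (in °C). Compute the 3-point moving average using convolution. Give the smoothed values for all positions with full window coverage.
3-point moving average kernel = [1, 1, 1]. Apply in 'valid' mode (full window coverage): avg[0] = (19 + 7 + 1) / 3 = 9.0; avg[1] = (7 + 1 + 12) / 3 = 6.67; avg[2] = (1 + 12 + 13) / 3 = 8.67; avg[3] = (12 + 13 + 4) / 3 = 9.67. Smoothed values: [9.0, 6.67, 8.67, 9.67]

[9.0, 6.67, 8.67, 9.67]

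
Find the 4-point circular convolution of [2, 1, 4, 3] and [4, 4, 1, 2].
Use y[k] = Σ_j f[j]·g[(k-j) mod 4]. y[0] = 2×4 + 1×2 + 4×1 + 3×4 = 26; y[1] = 2×4 + 1×4 + 4×2 + 3×1 = 23; y[2] = 2×1 + 1×4 + 4×4 + 3×2 = 28; y[3] = 2×2 + 1×1 + 4×4 + 3×4 = 33. Result: [26, 23, 28, 33]

[26, 23, 28, 33]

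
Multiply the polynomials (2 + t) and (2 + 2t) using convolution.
Ascending coefficients: a = [2, 1], b = [2, 2]. c[0] = 2×2 = 4; c[1] = 2×2 + 1×2 = 6; c[2] = 1×2 = 2. Result coefficients: [4, 6, 2] → 4 + 6t + 2t^2

4 + 6t + 2t^2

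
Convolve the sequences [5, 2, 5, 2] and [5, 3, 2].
y[0] = 5×5 = 25; y[1] = 5×3 + 2×5 = 25; y[2] = 5×2 + 2×3 + 5×5 = 41; y[3] = 2×2 + 5×3 + 2×5 = 29; y[4] = 5×2 + 2×3 = 16; y[5] = 2×2 = 4

[25, 25, 41, 29, 16, 4]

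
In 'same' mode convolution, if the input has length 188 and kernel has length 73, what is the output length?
'Same' mode returns an output with the same length as the input: 188

188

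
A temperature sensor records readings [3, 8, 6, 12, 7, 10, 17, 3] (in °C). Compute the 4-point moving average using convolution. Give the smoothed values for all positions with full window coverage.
4-point moving average kernel = [1, 1, 1, 1]. Apply in 'valid' mode (full window coverage): avg[0] = (3 + 8 + 6 + 12) / 4 = 7.25; avg[1] = (8 + 6 + 12 + 7) / 4 = 8.25; avg[2] = (6 + 12 + 7 + 10) / 4 = 8.75; avg[3] = (12 + 7 + 10 + 17) / 4 = 11.5; avg[4] = (7 + 10 + 17 + 3) / 4 = 9.25. Smoothed values: [7.25, 8.25, 8.75, 11.5, 9.25]

[7.25, 8.25, 8.75, 11.5, 9.25]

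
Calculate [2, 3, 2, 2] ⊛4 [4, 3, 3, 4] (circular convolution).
Use y[k] = Σ_j s[j]·t[(k-j) mod 4]. y[0] = 2×4 + 3×4 + 2×3 + 2×3 = 32; y[1] = 2×3 + 3×4 + 2×4 + 2×3 = 32; y[2] = 2×3 + 3×3 + 2×4 + 2×4 = 31; y[3] = 2×4 + 3×3 + 2×3 + 2×4 = 31. Result: [32, 32, 31, 31]

[32, 32, 31, 31]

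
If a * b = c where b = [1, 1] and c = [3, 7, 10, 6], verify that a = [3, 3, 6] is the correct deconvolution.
Forward-compute [3, 3, 6] * [1, 1]: c[0] = 3×1 = 3; c[1] = 3×1 + 3×1 = 6; c[2] = 3×1 + 6×1 = 9; c[3] = 6×1 = 6 → [3, 6, 9, 6]. Does not match given c = [3, 7, 10, 6].

Not verified. [3, 3, 6] * [1, 1] = [3, 6, 9, 6], which differs from [3, 7, 10, 6] at index 1.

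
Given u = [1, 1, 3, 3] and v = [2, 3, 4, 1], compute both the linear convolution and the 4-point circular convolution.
Linear: y_lin[0] = 1×2 = 2; y_lin[1] = 1×3 + 1×2 = 5; y_lin[2] = 1×4 + 1×3 + 3×2 = 13; y_lin[3] = 1×1 + 1×4 + 3×3 + 3×2 = 20; y_lin[4] = 1×1 + 3×4 + 3×3 = 22; y_lin[5] = 3×1 + 3×4 = 15; y_lin[6] = 3×1 = 3 → [2, 5, 13, 20, 22, 15, 3]. Circular (length 4): y[0] = 1×2 + 1×1 + 3×4 + 3×3 = 24; y[1] = 1×3 + 1×2 + 3×1 + 3×4 = 20; y[2] = 1×4 + 1×3 + 3×2 + 3×1 = 16; y[3] = 1×1 + 1×4 + 3×3 + 3×2 = 20 → [24, 20, 16, 20]

Linear: [2, 5, 13, 20, 22, 15, 3], Circular: [24, 20, 16, 20]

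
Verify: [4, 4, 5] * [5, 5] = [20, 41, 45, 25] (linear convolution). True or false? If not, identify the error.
Recompute linear convolution of [4, 4, 5] and [5, 5]: y[0] = 4×5 = 20; y[1] = 4×5 + 4×5 = 40; y[2] = 4×5 + 5×5 = 45; y[3] = 5×5 = 25 → [20, 40, 45, 25]. Compare to given [20, 41, 45, 25]: they differ at index 1: given 41, correct 40, so answer: No

No. Error at index 1: given 41, correct 40.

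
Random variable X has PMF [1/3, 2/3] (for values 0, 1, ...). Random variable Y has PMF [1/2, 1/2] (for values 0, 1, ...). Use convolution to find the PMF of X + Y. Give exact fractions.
P(X+Y=k) = Σ_i P(X=i)·P(Y=k-i) — a convolution of [1/3, 2/3] and [1/2, 1/2]. P(X+Y=0) = (1/3)×(1/2) = 1/6; P(X+Y=1) = (1/3)×(1/2) + (2/3)×(1/2) = 1/6 + 1/3 = 1/2; P(X+Y=2) = (2/3)×(1/2) = 1/3. PMF: [1/6, 1/2, 1/3] (sums to 1 ✓)

[1/6, 1/2, 1/3]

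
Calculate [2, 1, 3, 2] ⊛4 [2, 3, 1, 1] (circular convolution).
Use y[k] = Σ_j x[j]·h[(k-j) mod 4]. y[0] = 2×2 + 1×1 + 3×1 + 2×3 = 14; y[1] = 2×3 + 1×2 + 3×1 + 2×1 = 13; y[2] = 2×1 + 1×3 + 3×2 + 2×1 = 13; y[3] = 2×1 + 1×1 + 3×3 + 2×2 = 16. Result: [14, 13, 13, 16]

[14, 13, 13, 16]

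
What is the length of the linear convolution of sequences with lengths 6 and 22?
Linear/full convolution length: m + n - 1 = 6 + 22 - 1 = 27

27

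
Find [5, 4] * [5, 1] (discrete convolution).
y[0] = 5×5 = 25; y[1] = 5×1 + 4×5 = 25; y[2] = 4×1 = 4

[25, 25, 4]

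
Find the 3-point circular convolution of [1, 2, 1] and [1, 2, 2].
Use y[k] = Σ_j u[j]·v[(k-j) mod 3]. y[0] = 1×1 + 2×2 + 1×2 = 7; y[1] = 1×2 + 2×1 + 1×2 = 6; y[2] = 1×2 + 2×2 + 1×1 = 7. Result: [7, 6, 7]

[7, 6, 7]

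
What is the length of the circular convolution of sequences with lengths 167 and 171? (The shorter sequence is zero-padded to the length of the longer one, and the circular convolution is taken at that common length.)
Circular convolution (zero-padding the shorter input) has length max(m, n) = max(167, 171) = 171

171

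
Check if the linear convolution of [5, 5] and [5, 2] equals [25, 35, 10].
Recompute linear convolution of [5, 5] and [5, 2]: y[0] = 5×5 = 25; y[1] = 5×2 + 5×5 = 35; y[2] = 5×2 = 10 → [25, 35, 10]. Given [25, 35, 10] matches, so answer: Yes

Yes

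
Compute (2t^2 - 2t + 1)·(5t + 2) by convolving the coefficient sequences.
Ascending coefficients: a = [1, -2, 2], b = [2, 5]. c[0] = 1×2 = 2; c[1] = 1×5 + -2×2 = 1; c[2] = -2×5 + 2×2 = -6; c[3] = 2×5 = 10. Result coefficients: [2, 1, -6, 10] → 10t^3 - 6t^2 + t + 2

10t^3 - 6t^2 + t + 2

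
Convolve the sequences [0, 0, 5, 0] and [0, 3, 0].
y[0] = 0×0 = 0; y[1] = 0×3 + 0×0 = 0; y[2] = 0×0 + 0×3 + 5×0 = 0; y[3] = 0×0 + 5×3 + 0×0 = 15; y[4] = 5×0 + 0×3 = 0; y[5] = 0×0 = 0

[0, 0, 0, 15, 0, 0]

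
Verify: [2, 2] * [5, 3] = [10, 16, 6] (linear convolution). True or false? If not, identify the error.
Recompute linear convolution of [2, 2] and [5, 3]: y[0] = 2×5 = 10; y[1] = 2×3 + 2×5 = 16; y[2] = 2×3 = 6 → [10, 16, 6]. Given [10, 16, 6] matches, so answer: Yes

Yes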